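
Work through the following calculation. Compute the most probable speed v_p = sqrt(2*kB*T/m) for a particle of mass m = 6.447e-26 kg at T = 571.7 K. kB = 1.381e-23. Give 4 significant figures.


Step 1: Numerator = 2*kB*T = 2*1.381e-23*571.7 = 1.579e-20
Step 2: Ratio = 1.579e-20 / 6.447e-26 = 2.449e+05
Step 3: v_p = sqrt(2.449e+05) = 494.9 m/s

494.9


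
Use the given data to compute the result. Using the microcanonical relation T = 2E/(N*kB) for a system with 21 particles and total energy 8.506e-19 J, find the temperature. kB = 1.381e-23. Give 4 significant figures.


Step 1: Numerator = 2*E = 2*8.506e-19 = 1.701e-18 J
Step 2: Denominator = N*kB = 21*1.381e-23 = 2.9e-22
Step 3: T = 1.701e-18 / 2.9e-22 = 5866 K

5866


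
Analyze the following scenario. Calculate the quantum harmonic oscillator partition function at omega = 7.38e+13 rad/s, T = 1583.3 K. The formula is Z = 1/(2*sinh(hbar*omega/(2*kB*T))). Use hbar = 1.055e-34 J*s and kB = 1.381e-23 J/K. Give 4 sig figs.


Step 1: Compute x = hbar*omega/(kB*T) = 1.055e-34*7.38e+13/(1.381e-23*1583.3) = 0.3561
Step 2: x/2 = 0.178
Step 3: sinh(x/2) = 0.179
Step 4: Z = 1/(2*0.179) = 2.794

2.794


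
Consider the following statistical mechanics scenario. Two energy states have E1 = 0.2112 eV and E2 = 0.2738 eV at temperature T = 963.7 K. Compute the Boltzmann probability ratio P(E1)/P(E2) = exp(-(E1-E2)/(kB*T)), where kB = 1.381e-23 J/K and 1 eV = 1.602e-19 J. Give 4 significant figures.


Step 1: Compute energy difference dE = E1 - E2 = 0.2112 - 0.2738 = -0.0626 eV
Step 2: Convert to Joules: dE_J = -0.0626 * 1.602e-19 = -1.003e-20 J
Step 3: Compute exponent = -dE_J / (kB * T) = -(-1.003e-20) / (1.381e-23 * 963.7) = 0.7535
Step 4: P(E1)/P(E2) = exp(0.7535) = 2.124

2.124


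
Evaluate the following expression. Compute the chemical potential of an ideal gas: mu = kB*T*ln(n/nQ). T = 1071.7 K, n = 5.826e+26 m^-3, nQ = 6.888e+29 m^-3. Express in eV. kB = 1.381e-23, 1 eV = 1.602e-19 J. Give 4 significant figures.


Step 1: n/nQ = 5.826e+26/6.888e+29 = 0.0008458
Step 2: ln(n/nQ) = -7.075
Step 3: mu = kB*T*ln(n/nQ) = 1.48e-20*-7.075 = -1.047e-19 J
Step 4: Convert to eV: -1.047e-19/1.602e-19 = -0.6536 eV

-0.6536


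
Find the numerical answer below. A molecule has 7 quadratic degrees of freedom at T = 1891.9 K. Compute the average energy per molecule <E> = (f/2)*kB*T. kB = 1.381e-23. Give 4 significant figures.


Step 1: f/2 = 7/2 = 3.5
Step 2: kB*T = 1.381e-23 * 1891.9 = 2.613e-20
Step 3: <E> = 3.5 * 2.613e-20 = 9.144e-20 J

9.144e-20


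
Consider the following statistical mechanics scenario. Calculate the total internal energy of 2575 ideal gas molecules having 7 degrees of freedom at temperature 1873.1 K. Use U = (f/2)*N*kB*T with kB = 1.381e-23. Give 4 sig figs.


Step 1: f/2 = 7/2 = 3.5
Step 2: N*kB*T = 2575*1.381e-23*1873.1 = 6.661e-17
Step 3: U = 3.5 * 6.661e-17 = 2.331e-16 J

2.331e-16


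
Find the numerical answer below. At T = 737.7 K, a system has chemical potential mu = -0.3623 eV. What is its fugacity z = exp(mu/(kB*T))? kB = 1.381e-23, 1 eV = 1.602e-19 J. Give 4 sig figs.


Step 1: Convert mu to Joules: -0.3623*1.602e-19 = -5.804e-20 J
Step 2: kB*T = 1.381e-23*737.7 = 1.019e-20 J
Step 3: mu/(kB*T) = -5.697
Step 4: z = exp(-5.697) = 0.003356

0.003356


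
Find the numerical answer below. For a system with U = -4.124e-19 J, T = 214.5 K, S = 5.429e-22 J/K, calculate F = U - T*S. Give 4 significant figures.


Step 1: T*S = 214.5 * 5.429e-22 = 1.165e-19 J
Step 2: F = U - T*S = -4.124e-19 - 1.165e-19
Step 3: F = -5.289e-19 J

-5.289e-19


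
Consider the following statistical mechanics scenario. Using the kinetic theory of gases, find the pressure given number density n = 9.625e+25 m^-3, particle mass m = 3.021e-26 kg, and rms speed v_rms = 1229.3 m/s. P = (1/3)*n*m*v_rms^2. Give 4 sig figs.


Step 1: v_rms^2 = 1229.3^2 = 1.511e+06
Step 2: n*m = 9.625e+25*3.021e-26 = 2.908
Step 3: P = (1/3)*2.908*1.511e+06 = 1.465e+06 Pa

1.465e+06


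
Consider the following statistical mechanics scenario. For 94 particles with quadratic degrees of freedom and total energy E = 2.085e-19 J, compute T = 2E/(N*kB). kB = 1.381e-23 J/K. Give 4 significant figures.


Step 1: Numerator = 2*E = 2*2.085e-19 = 4.17e-19 J
Step 2: Denominator = N*kB = 94*1.381e-23 = 1.298e-21
Step 3: T = 4.17e-19 / 1.298e-21 = 321.2 K

321.2


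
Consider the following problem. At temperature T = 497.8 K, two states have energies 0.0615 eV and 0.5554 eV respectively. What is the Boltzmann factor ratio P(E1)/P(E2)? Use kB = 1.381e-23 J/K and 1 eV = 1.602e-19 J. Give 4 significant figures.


Step 1: Compute energy difference dE = E1 - E2 = 0.0615 - 0.5554 = -0.4939 eV
Step 2: Convert to Joules: dE_J = -0.4939 * 1.602e-19 = -7.912e-20 J
Step 3: Compute exponent = -dE_J / (kB * T) = -(-7.912e-20) / (1.381e-23 * 497.8) = 11.51
Step 4: P(E1)/P(E2) = exp(11.51) = 9.965e+04

9.965e+04


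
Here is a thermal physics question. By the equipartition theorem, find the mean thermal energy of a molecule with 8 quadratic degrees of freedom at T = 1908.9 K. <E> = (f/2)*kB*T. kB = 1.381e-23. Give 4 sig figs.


Step 1: f/2 = 8/2 = 4
Step 2: kB*T = 1.381e-23 * 1908.9 = 2.636e-20
Step 3: <E> = 4 * 2.636e-20 = 1.054e-19 J

1.054e-19


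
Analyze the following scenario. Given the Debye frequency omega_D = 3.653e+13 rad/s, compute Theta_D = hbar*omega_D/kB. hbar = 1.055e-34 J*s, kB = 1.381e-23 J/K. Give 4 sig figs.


Step 1: hbar*omega_D = 1.055e-34 * 3.653e+13 = 3.854e-21 J
Step 2: Theta_D = 3.854e-21 / 1.381e-23
Step 3: Theta_D = 279.1 K

279.1


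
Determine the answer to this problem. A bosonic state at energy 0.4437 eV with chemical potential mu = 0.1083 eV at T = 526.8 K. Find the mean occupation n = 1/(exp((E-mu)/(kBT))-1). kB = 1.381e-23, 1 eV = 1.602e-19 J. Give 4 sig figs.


Step 1: (E - mu) = 0.3354 eV
Step 2: x = (E-mu)*eV/(kB*T) = 0.3354*1.602e-19/(1.381e-23*526.8) = 7.386
Step 3: exp(x) = 1613
Step 4: n = 1/(exp(x)-1) = 0.0006205

0.0006205


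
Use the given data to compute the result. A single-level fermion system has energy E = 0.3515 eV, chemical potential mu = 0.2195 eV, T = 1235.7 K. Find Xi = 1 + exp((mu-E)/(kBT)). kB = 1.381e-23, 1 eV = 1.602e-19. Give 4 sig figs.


Step 1: (mu - E) = 0.2195 - 0.3515 = -0.132 eV
Step 2: x = (mu-E)*eV/(kB*T) = -0.132*1.602e-19/(1.381e-23*1235.7) = -1.239
Step 3: exp(x) = 0.2896
Step 4: Xi = 1 + 0.2896 = 1.29

1.29


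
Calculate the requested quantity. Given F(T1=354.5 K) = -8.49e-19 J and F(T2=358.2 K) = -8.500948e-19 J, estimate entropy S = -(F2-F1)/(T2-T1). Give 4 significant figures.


Step 1: dF = F2 - F1 = -8.500948e-19 - (-8.49e-19) = -1.0948e-21 J
Step 2: dT = T2 - T1 = 358.2 - 354.5 = 3.7 K
Step 3: S = -dF/dT = -(-1.0948e-21)/3.7 = 2.959e-22 J/K

2.959e-22


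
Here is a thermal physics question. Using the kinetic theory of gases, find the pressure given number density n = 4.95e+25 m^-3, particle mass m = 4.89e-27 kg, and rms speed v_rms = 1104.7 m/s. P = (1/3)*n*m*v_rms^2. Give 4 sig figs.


Step 1: v_rms^2 = 1104.7^2 = 1.22e+06
Step 2: n*m = 4.95e+25*4.89e-27 = 0.2421
Step 3: P = (1/3)*0.2421*1.22e+06 = 9.846e+04 Pa

9.846e+04


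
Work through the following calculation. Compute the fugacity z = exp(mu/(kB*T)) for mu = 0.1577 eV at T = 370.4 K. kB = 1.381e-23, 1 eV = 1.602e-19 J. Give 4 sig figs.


Step 1: Convert mu to Joules: 0.1577*1.602e-19 = 2.526e-20 J
Step 2: kB*T = 1.381e-23*370.4 = 5.115e-21 J
Step 3: mu/(kB*T) = 4.939
Step 4: z = exp(4.939) = 139.6

139.6


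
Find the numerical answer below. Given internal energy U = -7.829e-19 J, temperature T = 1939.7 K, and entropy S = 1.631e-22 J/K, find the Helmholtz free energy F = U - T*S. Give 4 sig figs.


Step 1: T*S = 1939.7 * 1.631e-22 = 3.164e-19 J
Step 2: F = U - T*S = -7.829e-19 - 3.164e-19
Step 3: F = -1.099e-18 J

-1.099e-18


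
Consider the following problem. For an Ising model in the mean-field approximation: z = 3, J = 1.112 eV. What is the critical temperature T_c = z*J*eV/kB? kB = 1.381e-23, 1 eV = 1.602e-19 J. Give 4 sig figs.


Step 1: z*J = 3*1.112 = 3.336 eV
Step 2: Convert to Joules: 3.336*1.602e-19 = 5.344e-19 J
Step 3: T_c = 5.344e-19 / 1.381e-23 = 3.87e+04 K

3.87e+04


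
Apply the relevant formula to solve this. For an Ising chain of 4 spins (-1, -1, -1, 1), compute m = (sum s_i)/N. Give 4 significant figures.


Step 1: Count up spins (+1): 1, down spins (-1): 3
Step 2: Total magnetization M = 1 - 3 = -2
Step 3: m = M/N = -2/4 = -0.5

-0.5


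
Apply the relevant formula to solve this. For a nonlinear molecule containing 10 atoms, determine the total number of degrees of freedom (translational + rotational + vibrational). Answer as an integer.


Step 1: Translational DOF = 3
Step 2: Rotational DOF (nonlinear) = 3
Step 3: Vibrational DOF = 3*10 - 6 = 24
Step 4: Total = 3 + 3 + 24 = 30

30


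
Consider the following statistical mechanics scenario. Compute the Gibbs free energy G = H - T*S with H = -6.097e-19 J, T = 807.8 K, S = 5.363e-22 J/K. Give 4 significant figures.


Step 1: T*S = 807.8 * 5.363e-22 = 4.332e-19 J
Step 2: G = H - T*S = -6.097e-19 - 4.332e-19
Step 3: G = -1.043e-18 J

-1.043e-18


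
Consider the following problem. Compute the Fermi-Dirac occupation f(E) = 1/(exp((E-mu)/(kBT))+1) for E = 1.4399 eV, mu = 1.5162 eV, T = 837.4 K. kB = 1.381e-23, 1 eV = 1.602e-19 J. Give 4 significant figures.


Step 1: (E - mu) = 1.4399 - 1.5162 = -0.0763 eV
Step 2: Convert: (E-mu)*eV = -1.222e-20 J
Step 3: x = (E-mu)*eV/(kB*T) = -1.057
Step 4: f = 1/(exp(-1.057)+1) = 0.7421

0.7421


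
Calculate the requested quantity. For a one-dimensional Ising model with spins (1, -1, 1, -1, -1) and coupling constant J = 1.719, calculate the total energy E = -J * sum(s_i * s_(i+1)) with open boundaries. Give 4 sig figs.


Step 1: Nearest-neighbor products: -1, -1, -1, 1
Step 2: Sum of products = -2
Step 3: E = -1.719 * -2 = 3.438

3.438


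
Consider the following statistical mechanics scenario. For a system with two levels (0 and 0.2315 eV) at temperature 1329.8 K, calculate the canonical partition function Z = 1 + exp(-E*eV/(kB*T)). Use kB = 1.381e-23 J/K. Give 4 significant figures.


Step 1: Compute beta*E = E*eV/(kB*T) = 0.2315*1.602e-19/(1.381e-23*1329.8) = 2.019
Step 2: exp(-beta*E) = exp(-2.019) = 0.1327
Step 3: Z = 1 + 0.1327 = 1.133

1.133


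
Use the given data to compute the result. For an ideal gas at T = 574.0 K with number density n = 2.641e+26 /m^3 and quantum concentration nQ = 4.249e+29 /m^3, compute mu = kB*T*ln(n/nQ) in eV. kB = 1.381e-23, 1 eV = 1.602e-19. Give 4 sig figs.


Step 1: n/nQ = 2.641e+26/4.249e+29 = 0.0006216
Step 2: ln(n/nQ) = -7.383
Step 3: mu = kB*T*ln(n/nQ) = 7.927e-21*-7.383 = -5.853e-20 J
Step 4: Convert to eV: -5.853e-20/1.602e-19 = -0.3653 eV

-0.3653


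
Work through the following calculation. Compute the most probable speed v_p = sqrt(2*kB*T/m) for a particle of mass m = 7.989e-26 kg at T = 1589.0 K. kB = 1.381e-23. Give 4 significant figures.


Step 1: Numerator = 2*kB*T = 2*1.381e-23*1589.0 = 4.389e-20
Step 2: Ratio = 4.389e-20 / 7.989e-26 = 5.494e+05
Step 3: v_p = sqrt(5.494e+05) = 741.2 m/s

741.2


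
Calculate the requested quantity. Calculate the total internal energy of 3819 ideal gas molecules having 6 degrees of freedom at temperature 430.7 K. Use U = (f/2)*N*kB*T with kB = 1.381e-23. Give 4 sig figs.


Step 1: f/2 = 6/2 = 3.0
Step 2: N*kB*T = 3819*1.381e-23*430.7 = 2.272e-17
Step 3: U = 3.0 * 2.272e-17 = 6.815e-17 J

6.815e-17


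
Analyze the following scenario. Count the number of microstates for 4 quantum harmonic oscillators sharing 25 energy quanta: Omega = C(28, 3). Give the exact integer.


Step 1: Use binomial coefficient C(28, 3)
Step 2: Numerator = 28! / 25!
Step 3: Denominator = 3!
Step 4: Omega = 3276

3276


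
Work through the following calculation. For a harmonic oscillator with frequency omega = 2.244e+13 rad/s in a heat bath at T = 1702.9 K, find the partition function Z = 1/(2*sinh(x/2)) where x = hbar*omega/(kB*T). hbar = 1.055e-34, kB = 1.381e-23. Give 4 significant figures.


Step 1: Compute x = hbar*omega/(kB*T) = 1.055e-34*2.244e+13/(1.381e-23*1702.9) = 0.1007
Step 2: x/2 = 0.05033
Step 3: sinh(x/2) = 0.05036
Step 4: Z = 1/(2*0.05036) = 9.929

9.929


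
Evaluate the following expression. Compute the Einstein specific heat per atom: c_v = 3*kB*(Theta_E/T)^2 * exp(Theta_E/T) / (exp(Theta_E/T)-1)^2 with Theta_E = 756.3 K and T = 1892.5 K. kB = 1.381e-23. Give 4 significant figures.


Step 1: x = Theta_E/T = 756.3/1892.5 = 0.3996
Step 2: x^2 = 0.1597
Step 3: exp(x) = 1.491
Step 4: c_v = 3*1.381e-23*0.1597*1.491/(1.491-1)^2 = 4.088e-23

4.088e-23


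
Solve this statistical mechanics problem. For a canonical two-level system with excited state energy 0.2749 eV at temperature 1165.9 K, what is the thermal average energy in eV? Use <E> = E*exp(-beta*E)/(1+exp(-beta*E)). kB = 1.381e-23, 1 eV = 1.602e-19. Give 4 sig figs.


Step 1: beta*E = 0.2749*1.602e-19/(1.381e-23*1165.9) = 2.735
Step 2: exp(-beta*E) = 0.06488
Step 3: <E> = 0.2749*0.06488/(1+0.06488) = 0.01675 eV

0.01675


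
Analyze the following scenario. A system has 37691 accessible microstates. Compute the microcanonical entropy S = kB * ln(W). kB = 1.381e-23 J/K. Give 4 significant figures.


Step 1: ln(W) = ln(37691) = 10.54
Step 2: S = kB * ln(W) = 1.381e-23 * 10.54
Step 3: S = 1.455e-22 J/K

1.455e-22


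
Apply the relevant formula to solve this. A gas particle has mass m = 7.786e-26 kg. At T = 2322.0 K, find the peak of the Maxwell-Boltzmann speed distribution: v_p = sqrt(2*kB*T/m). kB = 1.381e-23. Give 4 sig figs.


Step 1: Numerator = 2*kB*T = 2*1.381e-23*2322.0 = 6.413e-20
Step 2: Ratio = 6.413e-20 / 7.786e-26 = 8.237e+05
Step 3: v_p = sqrt(8.237e+05) = 907.6 m/s

907.6


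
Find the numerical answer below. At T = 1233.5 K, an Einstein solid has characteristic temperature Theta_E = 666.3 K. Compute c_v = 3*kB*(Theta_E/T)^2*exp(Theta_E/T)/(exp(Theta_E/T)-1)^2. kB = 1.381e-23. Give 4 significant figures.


Step 1: x = Theta_E/T = 666.3/1233.5 = 0.5402
Step 2: x^2 = 0.2918
Step 3: exp(x) = 1.716
Step 4: c_v = 3*1.381e-23*0.2918*1.716/(1.716-1)^2 = 4.044e-23

4.044e-23


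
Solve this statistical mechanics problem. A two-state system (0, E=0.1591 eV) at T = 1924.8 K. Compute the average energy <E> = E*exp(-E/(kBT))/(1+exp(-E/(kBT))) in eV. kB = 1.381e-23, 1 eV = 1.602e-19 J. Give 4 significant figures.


Step 1: beta*E = 0.1591*1.602e-19/(1.381e-23*1924.8) = 0.9589
Step 2: exp(-beta*E) = 0.3833
Step 3: <E> = 0.1591*0.3833/(1+0.3833) = 0.04409 eV

0.04409


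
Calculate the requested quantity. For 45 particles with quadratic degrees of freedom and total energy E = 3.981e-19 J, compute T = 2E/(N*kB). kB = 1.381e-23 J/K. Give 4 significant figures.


Step 1: Numerator = 2*E = 2*3.981e-19 = 7.962e-19 J
Step 2: Denominator = N*kB = 45*1.381e-23 = 6.215e-22
Step 3: T = 7.962e-19 / 6.215e-22 = 1281 K

1281


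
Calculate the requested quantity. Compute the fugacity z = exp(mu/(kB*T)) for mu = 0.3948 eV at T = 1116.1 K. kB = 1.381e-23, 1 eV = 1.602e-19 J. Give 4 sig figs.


Step 1: Convert mu to Joules: 0.3948*1.602e-19 = 6.325e-20 J
Step 2: kB*T = 1.381e-23*1116.1 = 1.541e-20 J
Step 3: mu/(kB*T) = 4.103
Step 4: z = exp(4.103) = 60.55

60.55


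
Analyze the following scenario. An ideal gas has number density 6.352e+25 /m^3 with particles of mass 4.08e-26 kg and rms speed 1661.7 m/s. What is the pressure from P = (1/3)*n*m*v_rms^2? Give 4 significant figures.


Step 1: v_rms^2 = 1661.7^2 = 2.761e+06
Step 2: n*m = 6.352e+25*4.08e-26 = 2.592
Step 3: P = (1/3)*2.592*2.761e+06 = 2.385e+06 Pa

2.385e+06


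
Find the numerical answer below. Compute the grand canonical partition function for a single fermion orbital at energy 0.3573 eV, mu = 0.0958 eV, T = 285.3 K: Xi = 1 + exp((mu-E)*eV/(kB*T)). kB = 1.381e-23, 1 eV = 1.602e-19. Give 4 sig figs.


Step 1: (mu - E) = 0.0958 - 0.3573 = -0.2615 eV
Step 2: x = (mu-E)*eV/(kB*T) = -0.2615*1.602e-19/(1.381e-23*285.3) = -10.63
Step 3: exp(x) = 2.412e-05
Step 4: Xi = 1 + 2.412e-05 = 1

1


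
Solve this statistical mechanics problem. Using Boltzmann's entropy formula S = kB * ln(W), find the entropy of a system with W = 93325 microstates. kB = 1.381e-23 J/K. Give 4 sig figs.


Step 1: ln(W) = ln(93325) = 11.44
Step 2: S = kB * ln(W) = 1.381e-23 * 11.44
Step 3: S = 1.58e-22 J/K

1.58e-22


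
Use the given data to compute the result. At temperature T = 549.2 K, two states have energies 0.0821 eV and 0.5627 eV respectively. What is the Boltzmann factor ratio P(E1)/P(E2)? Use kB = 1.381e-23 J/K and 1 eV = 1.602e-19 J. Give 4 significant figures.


Step 1: Compute energy difference dE = E1 - E2 = 0.0821 - 0.5627 = -0.4806 eV
Step 2: Convert to Joules: dE_J = -0.4806 * 1.602e-19 = -7.699e-20 J
Step 3: Compute exponent = -dE_J / (kB * T) = -(-7.699e-20) / (1.381e-23 * 549.2) = 10.15
Step 4: P(E1)/P(E2) = exp(10.15) = 2.562e+04

2.562e+04


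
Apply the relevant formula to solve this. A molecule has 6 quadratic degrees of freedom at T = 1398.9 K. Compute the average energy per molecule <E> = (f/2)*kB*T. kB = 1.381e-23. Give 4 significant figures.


Step 1: f/2 = 6/2 = 3
Step 2: kB*T = 1.381e-23 * 1398.9 = 1.932e-20
Step 3: <E> = 3 * 1.932e-20 = 5.796e-20 J

5.796e-20


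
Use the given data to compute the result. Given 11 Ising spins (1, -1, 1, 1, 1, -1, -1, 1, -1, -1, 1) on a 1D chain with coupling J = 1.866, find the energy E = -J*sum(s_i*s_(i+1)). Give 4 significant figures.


Step 1: Nearest-neighbor products: -1, -1, 1, 1, -1, 1, -1, -1, 1, -1
Step 2: Sum of products = -2
Step 3: E = -1.866 * -2 = 3.732

3.732


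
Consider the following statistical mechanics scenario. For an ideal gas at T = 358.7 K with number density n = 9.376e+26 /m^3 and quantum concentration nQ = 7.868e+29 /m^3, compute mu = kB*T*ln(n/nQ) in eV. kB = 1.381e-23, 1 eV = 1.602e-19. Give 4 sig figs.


Step 1: n/nQ = 9.376e+26/7.868e+29 = 0.001192
Step 2: ln(n/nQ) = -6.732
Step 3: mu = kB*T*ln(n/nQ) = 4.954e-21*-6.732 = -3.335e-20 J
Step 4: Convert to eV: -3.335e-20/1.602e-19 = -0.2082 eV

-0.2082


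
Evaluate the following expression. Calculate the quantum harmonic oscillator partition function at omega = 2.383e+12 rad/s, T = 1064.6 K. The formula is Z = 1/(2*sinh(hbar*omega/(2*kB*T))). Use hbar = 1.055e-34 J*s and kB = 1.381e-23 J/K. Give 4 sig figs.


Step 1: Compute x = hbar*omega/(kB*T) = 1.055e-34*2.383e+12/(1.381e-23*1064.6) = 0.0171
Step 2: x/2 = 0.00855
Step 3: sinh(x/2) = 0.00855
Step 4: Z = 1/(2*0.00855) = 58.48

58.48


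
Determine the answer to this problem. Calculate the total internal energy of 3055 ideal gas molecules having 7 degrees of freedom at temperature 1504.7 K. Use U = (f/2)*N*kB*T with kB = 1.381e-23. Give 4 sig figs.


Step 1: f/2 = 7/2 = 3.5
Step 2: N*kB*T = 3055*1.381e-23*1504.7 = 6.348e-17
Step 3: U = 3.5 * 6.348e-17 = 2.222e-16 J

2.222e-16


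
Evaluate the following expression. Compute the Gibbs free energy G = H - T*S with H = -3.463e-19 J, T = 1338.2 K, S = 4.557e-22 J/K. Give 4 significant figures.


Step 1: T*S = 1338.2 * 4.557e-22 = 6.098e-19 J
Step 2: G = H - T*S = -3.463e-19 - 6.098e-19
Step 3: G = -9.561e-19 J

-9.561e-19


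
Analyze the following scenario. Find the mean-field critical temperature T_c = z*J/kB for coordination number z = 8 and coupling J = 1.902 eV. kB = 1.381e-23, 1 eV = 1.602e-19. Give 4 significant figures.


Step 1: z*J = 8*1.902 = 15.22 eV
Step 2: Convert to Joules: 15.22*1.602e-19 = 2.438e-18 J
Step 3: T_c = 2.438e-18 / 1.381e-23 = 1.765e+05 K

1.765e+05


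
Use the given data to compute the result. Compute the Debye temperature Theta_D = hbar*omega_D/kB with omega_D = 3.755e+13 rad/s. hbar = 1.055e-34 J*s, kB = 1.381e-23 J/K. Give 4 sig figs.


Step 1: hbar*omega_D = 1.055e-34 * 3.755e+13 = 3.962e-21 J
Step 2: Theta_D = 3.962e-21 / 1.381e-23
Step 3: Theta_D = 286.9 K

286.9


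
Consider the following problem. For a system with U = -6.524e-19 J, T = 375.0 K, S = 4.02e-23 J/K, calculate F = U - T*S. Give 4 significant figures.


Step 1: T*S = 375.0 * 4.02e-23 = 1.508e-20 J
Step 2: F = U - T*S = -6.524e-19 - 1.508e-20
Step 3: F = -6.675e-19 J

-6.675e-19


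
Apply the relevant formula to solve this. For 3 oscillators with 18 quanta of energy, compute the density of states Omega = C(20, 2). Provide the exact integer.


Step 1: Use binomial coefficient C(20, 2)
Step 2: Numerator = 20! / 18!
Step 3: Denominator = 2!
Step 4: Omega = 190

190


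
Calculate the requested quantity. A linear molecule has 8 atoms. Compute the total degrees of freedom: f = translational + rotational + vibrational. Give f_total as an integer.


Step 1: Translational DOF = 3
Step 2: Rotational DOF (linear) = 2
Step 3: Vibrational DOF = 3*8 - 5 = 19
Step 4: Total = 3 + 2 + 19 = 24

24


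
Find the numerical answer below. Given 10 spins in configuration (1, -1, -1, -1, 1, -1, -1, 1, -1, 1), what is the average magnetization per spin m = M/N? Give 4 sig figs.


Step 1: Count up spins (+1): 4, down spins (-1): 6
Step 2: Total magnetization M = 4 - 6 = -2
Step 3: m = M/N = -2/10 = -0.2

-0.2


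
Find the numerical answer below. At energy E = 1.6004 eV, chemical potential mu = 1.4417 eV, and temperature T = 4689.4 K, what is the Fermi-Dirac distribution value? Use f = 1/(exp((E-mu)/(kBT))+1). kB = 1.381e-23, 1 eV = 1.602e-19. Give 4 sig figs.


Step 1: (E - mu) = 1.6004 - 1.4417 = 0.1587 eV
Step 2: Convert: (E-mu)*eV = 2.542e-20 J
Step 3: x = (E-mu)*eV/(kB*T) = 0.3926
Step 4: f = 1/(exp(0.3926)+1) = 0.4031

0.4031


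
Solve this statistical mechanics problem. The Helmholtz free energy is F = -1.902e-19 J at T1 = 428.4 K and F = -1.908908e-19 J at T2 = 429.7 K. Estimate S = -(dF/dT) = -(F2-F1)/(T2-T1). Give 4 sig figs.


Step 1: dF = F2 - F1 = -1.908908e-19 - (-1.902e-19) = -6.908e-22 J
Step 2: dT = T2 - T1 = 429.7 - 428.4 = 1.3 K
Step 3: S = -dF/dT = -(-6.908e-22)/1.3 = 5.314e-22 J/K

5.314e-22


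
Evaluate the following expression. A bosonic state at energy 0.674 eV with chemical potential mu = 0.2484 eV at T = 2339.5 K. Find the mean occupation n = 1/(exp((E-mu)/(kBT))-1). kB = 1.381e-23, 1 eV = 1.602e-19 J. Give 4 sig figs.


Step 1: (E - mu) = 0.4256 eV
Step 2: x = (E-mu)*eV/(kB*T) = 0.4256*1.602e-19/(1.381e-23*2339.5) = 2.11
Step 3: exp(x) = 8.251
Step 4: n = 1/(exp(x)-1) = 0.1379

0.1379


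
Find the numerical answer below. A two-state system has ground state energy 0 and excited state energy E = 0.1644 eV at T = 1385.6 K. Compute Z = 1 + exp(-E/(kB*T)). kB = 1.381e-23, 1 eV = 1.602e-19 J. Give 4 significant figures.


Step 1: Compute beta*E = E*eV/(kB*T) = 0.1644*1.602e-19/(1.381e-23*1385.6) = 1.376
Step 2: exp(-beta*E) = exp(-1.376) = 0.2525
Step 3: Z = 1 + 0.2525 = 1.252

1.252


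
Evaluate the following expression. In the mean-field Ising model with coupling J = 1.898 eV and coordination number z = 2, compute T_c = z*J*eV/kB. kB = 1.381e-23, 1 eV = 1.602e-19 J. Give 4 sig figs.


Step 1: z*J = 2*1.898 = 3.796 eV
Step 2: Convert to Joules: 3.796*1.602e-19 = 6.081e-19 J
Step 3: T_c = 6.081e-19 / 1.381e-23 = 4.403e+04 K

4.403e+04


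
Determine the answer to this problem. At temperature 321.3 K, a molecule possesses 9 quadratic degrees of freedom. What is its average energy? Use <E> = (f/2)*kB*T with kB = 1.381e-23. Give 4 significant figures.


Step 1: f/2 = 9/2 = 4.5
Step 2: kB*T = 1.381e-23 * 321.3 = 4.437e-21
Step 3: <E> = 4.5 * 4.437e-21 = 1.997e-20 J

1.997e-20


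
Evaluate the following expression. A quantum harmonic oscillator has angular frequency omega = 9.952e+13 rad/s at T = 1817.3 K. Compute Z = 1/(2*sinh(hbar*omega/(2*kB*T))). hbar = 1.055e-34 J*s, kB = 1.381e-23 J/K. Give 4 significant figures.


Step 1: Compute x = hbar*omega/(kB*T) = 1.055e-34*9.952e+13/(1.381e-23*1817.3) = 0.4184
Step 2: x/2 = 0.2092
Step 3: sinh(x/2) = 0.2107
Step 4: Z = 1/(2*0.2107) = 2.373

2.373


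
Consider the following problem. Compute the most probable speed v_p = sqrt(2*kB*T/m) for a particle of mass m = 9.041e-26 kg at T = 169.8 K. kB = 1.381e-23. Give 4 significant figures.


Step 1: Numerator = 2*kB*T = 2*1.381e-23*169.8 = 4.69e-21
Step 2: Ratio = 4.69e-21 / 9.041e-26 = 5.187e+04
Step 3: v_p = sqrt(5.187e+04) = 227.8 m/s

227.8


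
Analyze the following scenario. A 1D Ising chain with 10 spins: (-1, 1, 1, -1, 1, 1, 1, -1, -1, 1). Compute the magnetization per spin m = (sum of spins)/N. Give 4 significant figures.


Step 1: Count up spins (+1): 6, down spins (-1): 4
Step 2: Total magnetization M = 6 - 4 = 2
Step 3: m = M/N = 2/10 = 0.2

0.2


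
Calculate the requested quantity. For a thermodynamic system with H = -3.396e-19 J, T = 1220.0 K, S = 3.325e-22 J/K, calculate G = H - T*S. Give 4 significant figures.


Step 1: T*S = 1220.0 * 3.325e-22 = 4.056e-19 J
Step 2: G = H - T*S = -3.396e-19 - 4.056e-19
Step 3: G = -7.452e-19 J

-7.452e-19


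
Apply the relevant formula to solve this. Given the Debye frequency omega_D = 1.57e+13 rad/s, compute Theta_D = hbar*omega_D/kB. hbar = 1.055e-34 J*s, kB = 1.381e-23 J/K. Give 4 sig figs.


Step 1: hbar*omega_D = 1.055e-34 * 1.57e+13 = 1.656e-21 J
Step 2: Theta_D = 1.656e-21 / 1.381e-23
Step 3: Theta_D = 119.9 K

119.9


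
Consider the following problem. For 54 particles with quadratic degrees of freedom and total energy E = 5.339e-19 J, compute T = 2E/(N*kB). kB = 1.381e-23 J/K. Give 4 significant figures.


Step 1: Numerator = 2*E = 2*5.339e-19 = 1.068e-18 J
Step 2: Denominator = N*kB = 54*1.381e-23 = 7.457e-22
Step 3: T = 1.068e-18 / 7.457e-22 = 1432 K

1432


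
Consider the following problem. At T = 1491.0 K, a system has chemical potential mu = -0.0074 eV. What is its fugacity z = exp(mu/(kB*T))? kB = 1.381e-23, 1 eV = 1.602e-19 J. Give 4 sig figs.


Step 1: Convert mu to Joules: -0.0074*1.602e-19 = -1.185e-21 J
Step 2: kB*T = 1.381e-23*1491.0 = 2.059e-20 J
Step 3: mu/(kB*T) = -0.05757
Step 4: z = exp(-0.05757) = 0.9441

0.9441


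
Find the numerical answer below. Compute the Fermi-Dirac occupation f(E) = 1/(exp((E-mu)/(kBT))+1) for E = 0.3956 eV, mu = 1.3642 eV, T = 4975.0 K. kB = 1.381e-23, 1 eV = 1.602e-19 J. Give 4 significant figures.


Step 1: (E - mu) = 0.3956 - 1.3642 = -0.9686 eV
Step 2: Convert: (E-mu)*eV = -1.552e-19 J
Step 3: x = (E-mu)*eV/(kB*T) = -2.259
Step 4: f = 1/(exp(-2.259)+1) = 0.9054

0.9054


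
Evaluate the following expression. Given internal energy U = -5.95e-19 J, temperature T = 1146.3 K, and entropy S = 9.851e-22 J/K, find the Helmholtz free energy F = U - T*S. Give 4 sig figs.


Step 1: T*S = 1146.3 * 9.851e-22 = 1.129e-18 J
Step 2: F = U - T*S = -5.95e-19 - 1.129e-18
Step 3: F = -1.724e-18 J

-1.724e-18


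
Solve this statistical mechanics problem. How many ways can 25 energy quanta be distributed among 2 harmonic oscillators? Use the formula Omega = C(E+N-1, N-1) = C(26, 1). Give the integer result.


Step 1: Use binomial coefficient C(26, 1)
Step 2: Numerator = 26! / 25!
Step 3: Denominator = 1!
Step 4: Omega = 26

26


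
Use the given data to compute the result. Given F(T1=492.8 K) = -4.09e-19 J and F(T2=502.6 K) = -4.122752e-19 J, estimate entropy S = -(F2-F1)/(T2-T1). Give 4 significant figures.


Step 1: dF = F2 - F1 = -4.122752e-19 - (-4.09e-19) = -3.2752e-21 J
Step 2: dT = T2 - T1 = 502.6 - 492.8 = 9.8 K
Step 3: S = -dF/dT = -(-3.2752e-21)/9.8 = 3.342e-22 J/K

3.342e-22


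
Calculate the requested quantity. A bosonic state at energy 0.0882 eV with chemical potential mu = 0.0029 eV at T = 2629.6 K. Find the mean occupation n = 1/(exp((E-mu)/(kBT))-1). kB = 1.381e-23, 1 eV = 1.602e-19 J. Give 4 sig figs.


Step 1: (E - mu) = 0.0853 eV
Step 2: x = (E-mu)*eV/(kB*T) = 0.0853*1.602e-19/(1.381e-23*2629.6) = 0.3763
Step 3: exp(x) = 1.457
Step 4: n = 1/(exp(x)-1) = 2.189

2.189


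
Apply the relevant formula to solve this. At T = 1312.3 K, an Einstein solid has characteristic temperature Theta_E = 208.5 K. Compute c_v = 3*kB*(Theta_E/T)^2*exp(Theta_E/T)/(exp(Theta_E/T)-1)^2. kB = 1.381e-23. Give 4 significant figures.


Step 1: x = Theta_E/T = 208.5/1312.3 = 0.1589
Step 2: x^2 = 0.02524
Step 3: exp(x) = 1.172
Step 4: c_v = 3*1.381e-23*0.02524*1.172/(1.172-1)^2 = 4.134e-23

4.134e-23


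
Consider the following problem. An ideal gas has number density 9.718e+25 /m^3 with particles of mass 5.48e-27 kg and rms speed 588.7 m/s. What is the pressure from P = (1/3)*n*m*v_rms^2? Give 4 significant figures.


Step 1: v_rms^2 = 588.7^2 = 3.466e+05
Step 2: n*m = 9.718e+25*5.48e-27 = 0.5325
Step 3: P = (1/3)*0.5325*3.466e+05 = 6.152e+04 Pa

6.152e+04


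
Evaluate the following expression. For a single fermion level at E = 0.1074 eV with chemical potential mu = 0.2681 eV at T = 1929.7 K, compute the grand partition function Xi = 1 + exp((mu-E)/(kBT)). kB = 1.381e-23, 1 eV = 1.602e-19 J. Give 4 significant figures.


Step 1: (mu - E) = 0.2681 - 0.1074 = 0.1607 eV
Step 2: x = (mu-E)*eV/(kB*T) = 0.1607*1.602e-19/(1.381e-23*1929.7) = 0.966
Step 3: exp(x) = 2.628
Step 4: Xi = 1 + 2.628 = 3.628

3.628


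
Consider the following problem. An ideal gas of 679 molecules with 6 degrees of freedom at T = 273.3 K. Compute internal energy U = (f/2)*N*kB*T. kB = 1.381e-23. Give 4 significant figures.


Step 1: f/2 = 6/2 = 3.0
Step 2: N*kB*T = 679*1.381e-23*273.3 = 2.563e-18
Step 3: U = 3.0 * 2.563e-18 = 7.688e-18 J

7.688e-18


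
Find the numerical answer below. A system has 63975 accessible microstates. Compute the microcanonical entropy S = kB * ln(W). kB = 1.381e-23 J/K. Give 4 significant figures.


Step 1: ln(W) = ln(63975) = 11.07
Step 2: S = kB * ln(W) = 1.381e-23 * 11.07
Step 3: S = 1.528e-22 J/K

1.528e-22


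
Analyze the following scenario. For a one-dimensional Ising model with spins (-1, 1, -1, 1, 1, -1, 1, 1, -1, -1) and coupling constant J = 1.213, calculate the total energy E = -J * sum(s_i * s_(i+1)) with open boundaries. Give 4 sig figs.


Step 1: Nearest-neighbor products: -1, -1, -1, 1, -1, -1, 1, -1, 1
Step 2: Sum of products = -3
Step 3: E = -1.213 * -3 = 3.639

3.639


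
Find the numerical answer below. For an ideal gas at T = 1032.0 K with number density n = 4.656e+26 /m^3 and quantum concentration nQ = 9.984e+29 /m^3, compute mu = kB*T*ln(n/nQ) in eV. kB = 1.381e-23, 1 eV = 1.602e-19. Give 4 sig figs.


Step 1: n/nQ = 4.656e+26/9.984e+29 = 0.0004663
Step 2: ln(n/nQ) = -7.671
Step 3: mu = kB*T*ln(n/nQ) = 1.425e-20*-7.671 = -1.093e-19 J
Step 4: Convert to eV: -1.093e-19/1.602e-19 = -0.6824 eV

-0.6824


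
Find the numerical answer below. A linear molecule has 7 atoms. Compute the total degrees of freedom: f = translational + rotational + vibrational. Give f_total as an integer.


Step 1: Translational DOF = 3
Step 2: Rotational DOF (linear) = 2
Step 3: Vibrational DOF = 3*7 - 5 = 16
Step 4: Total = 3 + 2 + 16 = 21

21


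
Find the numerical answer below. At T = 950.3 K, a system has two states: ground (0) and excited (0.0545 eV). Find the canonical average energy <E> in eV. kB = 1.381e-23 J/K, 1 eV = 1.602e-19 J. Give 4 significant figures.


Step 1: beta*E = 0.0545*1.602e-19/(1.381e-23*950.3) = 0.6653
Step 2: exp(-beta*E) = 0.5141
Step 3: <E> = 0.0545*0.5141/(1+0.5141) = 0.01851 eV

0.01851


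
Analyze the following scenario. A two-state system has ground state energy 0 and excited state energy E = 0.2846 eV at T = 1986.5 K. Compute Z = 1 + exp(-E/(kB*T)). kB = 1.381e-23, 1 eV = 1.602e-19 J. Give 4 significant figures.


Step 1: Compute beta*E = E*eV/(kB*T) = 0.2846*1.602e-19/(1.381e-23*1986.5) = 1.662
Step 2: exp(-beta*E) = exp(-1.662) = 0.1898
Step 3: Z = 1 + 0.1898 = 1.19

1.19


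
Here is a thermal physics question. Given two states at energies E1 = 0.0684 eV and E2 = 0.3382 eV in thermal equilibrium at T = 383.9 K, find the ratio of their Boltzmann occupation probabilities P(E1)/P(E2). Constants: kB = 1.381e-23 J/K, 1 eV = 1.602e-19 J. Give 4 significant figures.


Step 1: Compute energy difference dE = E1 - E2 = 0.0684 - 0.3382 = -0.2698 eV
Step 2: Convert to Joules: dE_J = -0.2698 * 1.602e-19 = -4.322e-20 J
Step 3: Compute exponent = -dE_J / (kB * T) = -(-4.322e-20) / (1.381e-23 * 383.9) = 8.153
Step 4: P(E1)/P(E2) = exp(8.153) = 3472

3472


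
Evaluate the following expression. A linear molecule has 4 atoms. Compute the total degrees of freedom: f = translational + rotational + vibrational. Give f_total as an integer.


Step 1: Translational DOF = 3
Step 2: Rotational DOF (linear) = 2
Step 3: Vibrational DOF = 3*4 - 5 = 7
Step 4: Total = 3 + 2 + 7 = 12

12


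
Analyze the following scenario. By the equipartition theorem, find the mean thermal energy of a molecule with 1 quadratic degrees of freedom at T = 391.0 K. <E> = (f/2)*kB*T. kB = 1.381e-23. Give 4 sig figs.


Step 1: f/2 = 1/2 = 0.5
Step 2: kB*T = 1.381e-23 * 391.0 = 5.4e-21
Step 3: <E> = 0.5 * 5.4e-21 = 2.7e-21 J

2.7e-21


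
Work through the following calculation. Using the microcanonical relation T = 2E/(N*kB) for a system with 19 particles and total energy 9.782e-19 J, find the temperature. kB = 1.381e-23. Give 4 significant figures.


Step 1: Numerator = 2*E = 2*9.782e-19 = 1.956e-18 J
Step 2: Denominator = N*kB = 19*1.381e-23 = 2.624e-22
Step 3: T = 1.956e-18 / 2.624e-22 = 7456 K

7456


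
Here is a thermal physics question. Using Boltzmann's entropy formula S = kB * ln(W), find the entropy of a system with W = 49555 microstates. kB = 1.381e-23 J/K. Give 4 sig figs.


Step 1: ln(W) = ln(49555) = 10.81
Step 2: S = kB * ln(W) = 1.381e-23 * 10.81
Step 3: S = 1.493e-22 J/K

1.493e-22


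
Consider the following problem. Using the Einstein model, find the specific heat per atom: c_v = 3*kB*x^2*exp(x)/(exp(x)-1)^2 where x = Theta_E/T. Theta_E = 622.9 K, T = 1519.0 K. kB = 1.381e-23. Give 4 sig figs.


Step 1: x = Theta_E/T = 622.9/1519.0 = 0.4101
Step 2: x^2 = 0.1682
Step 3: exp(x) = 1.507
Step 4: c_v = 3*1.381e-23*0.1682*1.507/(1.507-1)^2 = 4.085e-23

4.085e-23


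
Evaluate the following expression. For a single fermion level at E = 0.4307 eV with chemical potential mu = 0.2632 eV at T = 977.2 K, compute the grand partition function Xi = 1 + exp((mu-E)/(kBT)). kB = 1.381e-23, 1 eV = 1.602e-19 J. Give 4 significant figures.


Step 1: (mu - E) = 0.2632 - 0.4307 = -0.1675 eV
Step 2: x = (mu-E)*eV/(kB*T) = -0.1675*1.602e-19/(1.381e-23*977.2) = -1.988
Step 3: exp(x) = 0.1369
Step 4: Xi = 1 + 0.1369 = 1.137

1.137


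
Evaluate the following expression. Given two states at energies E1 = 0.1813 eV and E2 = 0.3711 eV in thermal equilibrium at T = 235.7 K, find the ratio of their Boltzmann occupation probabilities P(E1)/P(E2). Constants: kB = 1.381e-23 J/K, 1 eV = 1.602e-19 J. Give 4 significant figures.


Step 1: Compute energy difference dE = E1 - E2 = 0.1813 - 0.3711 = -0.1898 eV
Step 2: Convert to Joules: dE_J = -0.1898 * 1.602e-19 = -3.041e-20 J
Step 3: Compute exponent = -dE_J / (kB * T) = -(-3.041e-20) / (1.381e-23 * 235.7) = 9.341
Step 4: P(E1)/P(E2) = exp(9.341) = 1.14e+04

1.14e+04


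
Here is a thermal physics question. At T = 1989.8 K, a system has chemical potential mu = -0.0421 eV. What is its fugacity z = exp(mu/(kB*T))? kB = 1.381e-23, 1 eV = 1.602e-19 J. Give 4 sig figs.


Step 1: Convert mu to Joules: -0.0421*1.602e-19 = -6.744e-21 J
Step 2: kB*T = 1.381e-23*1989.8 = 2.748e-20 J
Step 3: mu/(kB*T) = -0.2454
Step 4: z = exp(-0.2454) = 0.7824

0.7824


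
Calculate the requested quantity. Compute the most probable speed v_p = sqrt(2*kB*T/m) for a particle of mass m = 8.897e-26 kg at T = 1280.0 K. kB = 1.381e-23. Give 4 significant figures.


Step 1: Numerator = 2*kB*T = 2*1.381e-23*1280.0 = 3.535e-20
Step 2: Ratio = 3.535e-20 / 8.897e-26 = 3.974e+05
Step 3: v_p = sqrt(3.974e+05) = 630.4 m/s

630.4


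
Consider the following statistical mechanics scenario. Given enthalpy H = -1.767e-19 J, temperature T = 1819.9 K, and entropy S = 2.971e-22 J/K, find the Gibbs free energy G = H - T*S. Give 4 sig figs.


Step 1: T*S = 1819.9 * 2.971e-22 = 5.407e-19 J
Step 2: G = H - T*S = -1.767e-19 - 5.407e-19
Step 3: G = -7.174e-19 J

-7.174e-19


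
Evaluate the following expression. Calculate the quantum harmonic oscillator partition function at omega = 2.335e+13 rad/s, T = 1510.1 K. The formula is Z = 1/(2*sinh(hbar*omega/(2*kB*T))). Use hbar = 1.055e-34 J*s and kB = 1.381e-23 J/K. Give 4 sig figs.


Step 1: Compute x = hbar*omega/(kB*T) = 1.055e-34*2.335e+13/(1.381e-23*1510.1) = 0.1181
Step 2: x/2 = 0.05906
Step 3: sinh(x/2) = 0.0591
Step 4: Z = 1/(2*0.0591) = 8.461

8.461


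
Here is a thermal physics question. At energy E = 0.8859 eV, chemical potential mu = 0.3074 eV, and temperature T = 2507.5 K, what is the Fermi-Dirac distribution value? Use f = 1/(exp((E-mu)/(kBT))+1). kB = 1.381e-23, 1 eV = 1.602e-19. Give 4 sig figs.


Step 1: (E - mu) = 0.8859 - 0.3074 = 0.5785 eV
Step 2: Convert: (E-mu)*eV = 9.268e-20 J
Step 3: x = (E-mu)*eV/(kB*T) = 2.676
Step 4: f = 1/(exp(2.676)+1) = 0.06439

0.06439


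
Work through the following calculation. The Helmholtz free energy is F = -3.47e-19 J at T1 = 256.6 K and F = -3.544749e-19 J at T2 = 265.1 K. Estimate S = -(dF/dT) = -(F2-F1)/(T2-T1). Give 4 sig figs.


Step 1: dF = F2 - F1 = -3.544749e-19 - (-3.47e-19) = -7.4749e-21 J
Step 2: dT = T2 - T1 = 265.1 - 256.6 = 8.5 K
Step 3: S = -dF/dT = -(-7.4749e-21)/8.5 = 8.794e-22 J/K

8.794e-22


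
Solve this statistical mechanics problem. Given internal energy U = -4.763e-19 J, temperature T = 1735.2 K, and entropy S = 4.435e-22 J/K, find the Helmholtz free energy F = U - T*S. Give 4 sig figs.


Step 1: T*S = 1735.2 * 4.435e-22 = 7.696e-19 J
Step 2: F = U - T*S = -4.763e-19 - 7.696e-19
Step 3: F = -1.246e-18 J

-1.246e-18


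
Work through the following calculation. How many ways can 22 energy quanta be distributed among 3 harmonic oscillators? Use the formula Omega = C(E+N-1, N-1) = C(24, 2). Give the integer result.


Step 1: Use binomial coefficient C(24, 2)
Step 2: Numerator = 24! / 22!
Step 3: Denominator = 2!
Step 4: Omega = 276

276


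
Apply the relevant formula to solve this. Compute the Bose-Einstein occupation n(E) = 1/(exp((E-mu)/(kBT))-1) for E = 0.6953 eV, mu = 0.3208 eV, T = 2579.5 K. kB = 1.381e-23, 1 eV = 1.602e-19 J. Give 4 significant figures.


Step 1: (E - mu) = 0.3745 eV
Step 2: x = (E-mu)*eV/(kB*T) = 0.3745*1.602e-19/(1.381e-23*2579.5) = 1.684
Step 3: exp(x) = 5.388
Step 4: n = 1/(exp(x)-1) = 0.2279

0.2279


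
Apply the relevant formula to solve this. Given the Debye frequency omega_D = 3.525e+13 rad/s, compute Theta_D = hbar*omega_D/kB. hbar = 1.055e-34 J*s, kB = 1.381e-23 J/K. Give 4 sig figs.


Step 1: hbar*omega_D = 1.055e-34 * 3.525e+13 = 3.719e-21 J
Step 2: Theta_D = 3.719e-21 / 1.381e-23
Step 3: Theta_D = 269.3 K

269.3


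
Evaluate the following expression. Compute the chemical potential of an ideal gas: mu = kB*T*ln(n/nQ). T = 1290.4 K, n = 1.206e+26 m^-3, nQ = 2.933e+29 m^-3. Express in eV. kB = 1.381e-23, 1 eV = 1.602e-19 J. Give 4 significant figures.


Step 1: n/nQ = 1.206e+26/2.933e+29 = 0.0004112
Step 2: ln(n/nQ) = -7.796
Step 3: mu = kB*T*ln(n/nQ) = 1.782e-20*-7.796 = -1.389e-19 J
Step 4: Convert to eV: -1.389e-19/1.602e-19 = -0.8673 eV

-0.8673


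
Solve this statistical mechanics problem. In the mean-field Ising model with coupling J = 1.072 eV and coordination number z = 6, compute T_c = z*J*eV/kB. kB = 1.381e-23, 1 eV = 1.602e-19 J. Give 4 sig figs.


Step 1: z*J = 6*1.072 = 6.432 eV
Step 2: Convert to Joules: 6.432*1.602e-19 = 1.03e-18 J
Step 3: T_c = 1.03e-18 / 1.381e-23 = 7.461e+04 K

7.461e+04


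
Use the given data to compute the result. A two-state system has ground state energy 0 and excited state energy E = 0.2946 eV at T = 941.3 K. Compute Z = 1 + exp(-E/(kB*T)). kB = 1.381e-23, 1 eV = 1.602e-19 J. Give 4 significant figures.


Step 1: Compute beta*E = E*eV/(kB*T) = 0.2946*1.602e-19/(1.381e-23*941.3) = 3.631
Step 2: exp(-beta*E) = exp(-3.631) = 0.0265
Step 3: Z = 1 + 0.0265 = 1.027

1.027
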